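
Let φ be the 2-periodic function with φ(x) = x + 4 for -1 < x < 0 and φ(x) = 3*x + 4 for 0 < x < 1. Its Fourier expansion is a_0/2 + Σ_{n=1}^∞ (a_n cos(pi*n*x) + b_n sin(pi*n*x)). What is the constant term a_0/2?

a_0 = ∫_{-1}^{1} φ(x) dx = 9.
So the constant term a_0/2 = 9/2.

9/2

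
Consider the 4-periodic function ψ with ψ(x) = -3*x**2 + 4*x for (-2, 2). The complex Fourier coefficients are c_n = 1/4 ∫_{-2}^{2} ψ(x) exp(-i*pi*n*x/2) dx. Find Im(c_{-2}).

-4/pi

Since ψ is real-valued, Im(c_{-2}) = -1/4 ∫_{-2}^{2} ψ(x) sin(-pi*x) dx = b_{2}/2.
Integrating by parts twice (tabular method), an antiderivative of (-3*x**2 + 4*x) sin(-pi*x) is -3*x**2*cos(pi*x)/pi + 6*x*sin(pi*x)/pi**2 + 4*x*cos(pi*x)/pi - 4*sin(pi*x)/pi**2 + 6*cos(pi*x)/pi**3; evaluating from -2 to 2: ∫_{-2}^{2} (-3*x**2 + 4*x) sin(-pi*x) dx = (-4/pi + 6/pi**3) - (-20/pi + 6/pi**3) = 16/pi.
Hence Im(c_{-2}) = (-1/4)·(16/pi) = -4/pi.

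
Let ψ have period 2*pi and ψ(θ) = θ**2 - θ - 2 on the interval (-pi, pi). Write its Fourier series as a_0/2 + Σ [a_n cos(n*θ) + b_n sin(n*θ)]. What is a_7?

-4/49

a_7 = 1/pi ∫_{-pi}^{pi} ψ(θ) cos(7*θ) dθ.
Integrating by parts twice (tabular method), an antiderivative of (θ**2 - θ - 2) cos(7*θ) is θ**2*sin(7*θ)/7 - θ*sin(7*θ)/7 + 2*θ*cos(7*θ)/49 - 100*sin(7*θ)/343 - cos(7*θ)/49; evaluating from -pi to pi: ∫_{-pi}^{pi} (θ**2 - θ - 2) cos(7*θ) dθ = (1/49 - 2*pi/49) - (1/49 + 2*pi/49) = -4*pi/49.
Hence a_7 = (1/pi)·(-4*pi/49) = -4/49.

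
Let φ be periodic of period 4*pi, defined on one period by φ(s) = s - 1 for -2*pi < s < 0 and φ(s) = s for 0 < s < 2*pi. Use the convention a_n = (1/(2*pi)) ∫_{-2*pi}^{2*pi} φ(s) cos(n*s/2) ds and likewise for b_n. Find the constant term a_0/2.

-1/2

a_0 = (1/(2*pi)) ∫_{-2*pi}^{2*pi} φ(s) ds = (1/(2*pi)) · (-2*pi) = -1.
So the constant term a_0/2 = -1/2.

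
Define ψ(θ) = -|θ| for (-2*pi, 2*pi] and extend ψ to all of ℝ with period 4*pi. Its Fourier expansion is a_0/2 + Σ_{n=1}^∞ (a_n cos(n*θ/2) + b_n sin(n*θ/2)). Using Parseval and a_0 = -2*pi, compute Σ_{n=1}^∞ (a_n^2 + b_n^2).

Parseval: a_0^2/2 + Σ_{n≥1} (a_n^2+b_n^2) = (1/(2*pi)) ∫_{-2*pi}^{2*pi} ψ(θ)^2 dθ = 8*pi**2/3.
Subtract a_0^2/2 = 2*pi**2: Σ (a_n^2+b_n^2) = 2*pi**2/3.

2*pi**2/3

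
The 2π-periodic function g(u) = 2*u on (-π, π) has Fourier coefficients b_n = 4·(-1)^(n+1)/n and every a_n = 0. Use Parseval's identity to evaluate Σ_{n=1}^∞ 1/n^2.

Parseval: Σ b_n^2 = (1/π) ∫_{-π}^{π} g(u)^2 du = 8*pi**2/3.
Σ b_n^2 = Σ 16/n^2, so Σ 1/n^2 = (8*pi**2/3)/16 = pi**2/6.

pi**2/6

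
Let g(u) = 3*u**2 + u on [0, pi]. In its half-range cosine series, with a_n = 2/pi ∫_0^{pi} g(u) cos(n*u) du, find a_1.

-12 - 4/pi

a_1 = 2/pi ∫_0^{pi} (3*u**2 + u) cos(u) du.
Integrating by parts twice (tabular method), an antiderivative of (3*u**2 + u) cos(u) is 3*u**2*sin(u) + u*sin(u) + 6*u*cos(u) - 6*sin(u) + cos(u); evaluating from 0 to pi: ∫_{0}^{pi} (3*u**2 + u) cos(u) du = (-6*pi - 1) - (1) = -6*pi - 2.
Hence a_1 = (2/pi)·(-6*pi - 2) = -12 - 4/pi.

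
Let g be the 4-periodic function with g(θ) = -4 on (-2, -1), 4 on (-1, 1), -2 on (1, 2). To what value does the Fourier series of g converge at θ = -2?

At θ = -2 the one-sided limits are g(-2^-) = -2 and g(-2^+) = -4.
By Dirichlet's theorem the series converges to their average, [(-2) + (-4)]/2 = -3.

-3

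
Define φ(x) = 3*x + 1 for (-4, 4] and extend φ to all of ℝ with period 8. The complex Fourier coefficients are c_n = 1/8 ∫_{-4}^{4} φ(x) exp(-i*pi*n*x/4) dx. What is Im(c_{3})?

Since φ is real-valued, Im(c_{3}) = -1/8 ∫_{-4}^{4} φ(x) sin(3*pi*x/4) dx = -b_{3}/2.
Integrating by parts (boundary term plus one more integral), an antiderivative of (3*x + 1) sin(3*pi*x/4) is -4*x*cos(3*pi*x/4)/pi + 16*sin(3*pi*x/4)/(3*pi**2) - 4*cos(3*pi*x/4)/(3*pi); evaluating from -4 to 4: ∫_{-4}^{4} (3*x + 1) sin(3*pi*x/4) dx = (52/(3*pi)) - (-44/(3*pi)) = 32/pi.
Hence Im(c_{3}) = (-1/8)·(32/pi) = -4/pi.

-4/pi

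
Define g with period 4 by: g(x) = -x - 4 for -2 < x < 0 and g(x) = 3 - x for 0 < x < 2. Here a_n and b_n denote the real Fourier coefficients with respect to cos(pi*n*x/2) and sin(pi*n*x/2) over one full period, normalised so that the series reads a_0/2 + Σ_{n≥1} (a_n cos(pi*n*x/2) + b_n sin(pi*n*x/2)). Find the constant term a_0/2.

a_0 = 1/2 ∫_{-2}^{2} g(x) dx = 1/2 · (-2) = -1.
So the constant term a_0/2 = -1/2.

-1/2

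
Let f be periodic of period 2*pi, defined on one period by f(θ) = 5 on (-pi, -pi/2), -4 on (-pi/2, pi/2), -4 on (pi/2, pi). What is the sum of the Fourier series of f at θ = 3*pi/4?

f is continuous at θ = 3*pi/4 with value -4, so the series converges to -4 there.

-4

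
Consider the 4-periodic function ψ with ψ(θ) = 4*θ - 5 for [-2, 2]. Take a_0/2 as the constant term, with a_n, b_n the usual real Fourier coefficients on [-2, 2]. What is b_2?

b_2 = 1/2 ∫_{-2}^{2} ψ(θ) sin(pi*θ) dθ.
Integrating by parts (boundary term plus one more integral), an antiderivative of (4*θ - 5) sin(pi*θ) is -4*θ*cos(pi*θ)/pi + 4*sin(pi*θ)/pi**2 + 5*cos(pi*θ)/pi; evaluating from -2 to 2: ∫_{-2}^{2} (4*θ - 5) sin(pi*θ) dθ = (-3/pi) - (13/pi) = -16/pi.
Hence b_2 = (1/2)·(-16/pi) = -8/pi.

-8/pi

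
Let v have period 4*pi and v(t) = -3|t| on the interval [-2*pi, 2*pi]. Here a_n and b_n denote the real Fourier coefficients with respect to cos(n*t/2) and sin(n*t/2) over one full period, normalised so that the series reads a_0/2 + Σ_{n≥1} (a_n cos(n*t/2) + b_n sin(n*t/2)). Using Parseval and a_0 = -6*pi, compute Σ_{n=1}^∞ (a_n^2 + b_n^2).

6*pi**2

Parseval: a_0^2/2 + Σ_{n≥1} (a_n^2+b_n^2) = (1/(2*pi)) ∫_{-2*pi}^{2*pi} v(t)^2 dt = 24*pi**2.
Subtract a_0^2/2 = 18*pi**2: Σ (a_n^2+b_n^2) = 6*pi**2.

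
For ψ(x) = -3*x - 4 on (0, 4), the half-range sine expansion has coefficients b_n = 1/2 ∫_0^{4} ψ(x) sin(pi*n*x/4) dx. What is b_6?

4/pi

b_6 = 1/2 ∫_0^{4} (-3*x - 4) sin(3*pi*x/2) dx.
Integrating by parts (boundary term plus one more integral), an antiderivative of (-3*x - 4) sin(3*pi*x/2) is 2*x*cos(3*pi*x/2)/pi - 4*sin(3*pi*x/2)/(3*pi**2) + 8*cos(3*pi*x/2)/(3*pi); evaluating from 0 to 4: ∫_{0}^{4} (-3*x - 4) sin(3*pi*x/2) dx = (32/(3*pi)) - (8/(3*pi)) = 8/pi.
Hence b_6 = (1/2)·(8/pi) = 4/pi.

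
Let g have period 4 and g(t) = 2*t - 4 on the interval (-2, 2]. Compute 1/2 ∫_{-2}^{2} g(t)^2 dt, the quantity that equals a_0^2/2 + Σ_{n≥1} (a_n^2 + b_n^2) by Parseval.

1/2 ∫_{-2}^{2} g(t)^2 dt = 1/2 · (256/3) = 128/3.

128/3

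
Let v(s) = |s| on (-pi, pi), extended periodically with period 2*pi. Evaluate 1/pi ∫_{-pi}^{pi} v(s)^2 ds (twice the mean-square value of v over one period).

2*pi**2/3

1/pi ∫_{-pi}^{pi} v(s)^2 ds = 1/pi · (2*pi**3/3) = 2*pi**2/3.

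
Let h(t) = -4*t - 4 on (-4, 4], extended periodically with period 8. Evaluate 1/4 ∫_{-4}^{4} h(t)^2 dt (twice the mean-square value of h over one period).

608/3

1/4 ∫_{-4}^{4} h(t)^2 dt = 1/4 · (2432/3) = 608/3.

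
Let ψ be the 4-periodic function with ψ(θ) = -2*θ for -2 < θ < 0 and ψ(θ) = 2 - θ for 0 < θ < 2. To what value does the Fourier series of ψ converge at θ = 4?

θ = 4 differs from θ = 0 by 1 full period(s), and the series is 4-periodic.
At θ = 0 the one-sided limits are ψ(0^-) = 0 and ψ(0^+) = 2.
By Dirichlet's theorem the series converges to their average, [(0) + (2)]/2 = 1.

1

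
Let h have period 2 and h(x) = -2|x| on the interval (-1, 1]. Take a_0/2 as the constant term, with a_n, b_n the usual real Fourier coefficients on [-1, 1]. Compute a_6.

a_6 = ∫_{-1}^{1} h(x) cos(6*pi*x) dx.
h is even and cos(6*pi*x) is even, so the integrand is even and a_6 = 2 ∫_0^{1} h(x) cos(6*pi*x) dx.
Integrating by parts (boundary term plus one more integral), an antiderivative of (-2*x) cos(6*pi*x) is -x*sin(6*pi*x)/(3*pi) - cos(6*pi*x)/(18*pi**2); evaluating from 0 to 1: ∫_{0}^{1} (-2*x) cos(6*pi*x) dx = (-1/(18*pi**2)) - (-1/(18*pi**2)) = 0.
Hence a_6 = 2·(0) = 0.

0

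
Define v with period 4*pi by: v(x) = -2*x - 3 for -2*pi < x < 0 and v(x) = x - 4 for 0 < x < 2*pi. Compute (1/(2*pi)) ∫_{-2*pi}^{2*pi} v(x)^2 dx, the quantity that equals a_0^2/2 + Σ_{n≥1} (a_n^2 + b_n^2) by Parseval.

-20*pi + 25 + 20*pi**2/3

(1/(2*pi)) ∫_{-2*pi}^{2*pi} v(x)^2 dx = (1/(2*pi)) · (10*pi*(-12*pi + 15 + 4*pi**2)/3) = -20*pi + 25 + 20*pi**2/3.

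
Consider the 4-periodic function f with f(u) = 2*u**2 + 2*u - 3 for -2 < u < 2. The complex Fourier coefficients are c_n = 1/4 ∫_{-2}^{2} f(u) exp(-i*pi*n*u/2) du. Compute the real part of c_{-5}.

-16/(25*pi**2)

Since f is real-valued, Re(c_{-5}) = 1/4 ∫_{-2}^{2} f(u) cos(-5*pi*u/2) du = a_{5}/2.
Integrating by parts twice (tabular method), an antiderivative of (2*u**2 + 2*u - 3) cos(-5*pi*u/2) is 4*u**2*sin(5*pi*u/2)/(5*pi) + 4*u*sin(5*pi*u/2)/(5*pi) + 16*u*cos(5*pi*u/2)/(25*pi**2) - 6*sin(5*pi*u/2)/(5*pi) - 32*sin(5*pi*u/2)/(125*pi**3) + 8*cos(5*pi*u/2)/(25*pi**2); evaluating from -2 to 2: ∫_{-2}^{2} (2*u**2 + 2*u - 3) cos(-5*pi*u/2) du = (-8/(5*pi**2)) - (24/(25*pi**2)) = -64/(25*pi**2).
Hence Re(c_{-5}) = (1/4)·(-64/(25*pi**2)) = -16/(25*pi**2).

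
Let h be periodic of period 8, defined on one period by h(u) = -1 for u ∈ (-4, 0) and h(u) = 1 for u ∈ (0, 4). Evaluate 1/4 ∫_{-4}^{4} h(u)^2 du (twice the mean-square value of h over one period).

2

1/4 ∫_{-4}^{4} h(u)^2 du = 1/4 · (8) = 2.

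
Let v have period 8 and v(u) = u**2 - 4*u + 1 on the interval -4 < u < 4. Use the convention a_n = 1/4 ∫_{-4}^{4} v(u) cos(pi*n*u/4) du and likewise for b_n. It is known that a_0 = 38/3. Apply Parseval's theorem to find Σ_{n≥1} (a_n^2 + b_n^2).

Parseval: a_0^2/2 + Σ_{n≥1} (a_n^2+b_n^2) = 1/4 ∫_{-4}^{4} v(u)^2 du = 1482/5.
Subtract a_0^2/2 = 722/9: Σ (a_n^2+b_n^2) = 9728/45.

9728/45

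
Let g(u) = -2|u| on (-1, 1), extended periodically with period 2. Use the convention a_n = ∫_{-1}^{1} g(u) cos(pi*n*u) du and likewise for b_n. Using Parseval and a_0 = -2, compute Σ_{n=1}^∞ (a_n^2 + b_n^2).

2/3

Parseval: a_0^2/2 + Σ_{n≥1} (a_n^2+b_n^2) = ∫_{-1}^{1} g(u)^2 du = 8/3.
Subtract a_0^2/2 = 2: Σ (a_n^2+b_n^2) = 2/3.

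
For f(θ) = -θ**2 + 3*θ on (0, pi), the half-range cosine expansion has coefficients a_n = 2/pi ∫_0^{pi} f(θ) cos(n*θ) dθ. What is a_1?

a_1 = 2/pi ∫_0^{pi} (-θ**2 + 3*θ) cos(θ) dθ.
Integrating by parts twice (tabular method), an antiderivative of (-θ**2 + 3*θ) cos(θ) is -θ**2*sin(θ) + 3*θ*sin(θ) - 2*θ*cos(θ) + 2*sin(θ) + 3*cos(θ); evaluating from 0 to pi: ∫_{0}^{pi} (-θ**2 + 3*θ) cos(θ) dθ = (-3 + 2*pi) - (3) = -6 + 2*pi.
Hence a_1 = (2/pi)·(-6 + 2*pi) = 4 - 12/pi.

4 - 12/pi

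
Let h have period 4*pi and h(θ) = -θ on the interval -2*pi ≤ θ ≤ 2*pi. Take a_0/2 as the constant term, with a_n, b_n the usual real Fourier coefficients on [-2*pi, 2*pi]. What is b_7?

-4/7

b_7 = (1/(2*pi)) ∫_{-2*pi}^{2*pi} h(θ) sin(7*θ/2) dθ.
h is odd and sin(7*θ/2) is odd, so the integrand is even and b_7 = 1/pi ∫_0^{2*pi} h(θ) sin(7*θ/2) dθ.
Integrating by parts (boundary term plus one more integral), an antiderivative of (-θ) sin(7*θ/2) is 2*θ*cos(7*θ/2)/7 - 4*sin(7*θ/2)/49; evaluating from 0 to 2*pi: ∫_{0}^{2*pi} (-θ) sin(7*θ/2) dθ = (-4*pi/7) - (0) = -4*pi/7.
Hence b_7 = (1/pi)·(-4*pi/7) = -4/7.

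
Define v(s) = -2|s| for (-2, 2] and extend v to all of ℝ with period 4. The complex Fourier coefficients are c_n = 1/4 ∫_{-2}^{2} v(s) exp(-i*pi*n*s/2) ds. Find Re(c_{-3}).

8/(9*pi**2)

Since v is real-valued, Re(c_{-3}) = 1/4 ∫_{-2}^{2} v(s) cos(-3*pi*s/2) ds = a_{3}/2.
v is even and cos(-3*pi*s/2) is even, so the integrand is even: ∫_{-2}^{2} v(s) cos(-3*pi*s/2) ds = 2∫_0^{2} v(s) cos(-3*pi*s/2) ds.
Integrating by parts (boundary term plus one more integral), an antiderivative of (-2*s) cos(-3*pi*s/2) is -4*s*sin(3*pi*s/2)/(3*pi) - 8*cos(3*pi*s/2)/(9*pi**2); evaluating from 0 to 2: ∫_{0}^{2} (-2*s) cos(-3*pi*s/2) ds = (8/(9*pi**2)) - (-8/(9*pi**2)) = 16/(9*pi**2).
So ∫_{-2}^{2} v(s) cos(-3*pi*s/2) ds = 32/(9*pi**2).
Hence Re(c_{-3}) = (1/4)·(32/(9*pi**2)) = 8/(9*pi**2).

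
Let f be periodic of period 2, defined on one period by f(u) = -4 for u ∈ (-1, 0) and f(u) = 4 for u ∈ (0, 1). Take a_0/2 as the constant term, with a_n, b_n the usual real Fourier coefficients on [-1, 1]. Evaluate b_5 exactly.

16/(5*pi)

b_5 = ∫_{-1}^{1} f(u) sin(5*pi*u) du.
f is odd and sin(5*pi*u) is odd, so the integrand is even and b_5 = 2 ∫_0^{1} f(u) sin(5*pi*u) du.
Directly, an antiderivative of (4) sin(5*pi*u) is -4*cos(5*pi*u)/(5*pi); evaluating from 0 to 1: ∫_{0}^{1} (4) sin(5*pi*u) du = (4/(5*pi)) - (-4/(5*pi)) = 8/(5*pi).
Hence b_5 = 2·(8/(5*pi)) = 16/(5*pi).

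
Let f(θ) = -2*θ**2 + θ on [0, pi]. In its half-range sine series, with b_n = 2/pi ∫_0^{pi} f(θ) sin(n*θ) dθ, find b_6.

-1/3 + 2*pi/3

b_6 = 2/pi ∫_0^{pi} (-2*θ**2 + θ) sin(6*θ) dθ.
Integrating by parts twice (tabular method), an antiderivative of (-2*θ**2 + θ) sin(6*θ) is θ**2*cos(6*θ)/3 - θ*sin(6*θ)/9 - θ*cos(6*θ)/6 + sin(6*θ)/36 - cos(6*θ)/54; evaluating from 0 to pi: ∫_{0}^{pi} (-2*θ**2 + θ) sin(6*θ) dθ = (-pi/6 - 1/54 + pi**2/3) - (-1/54) = pi*(-1 + 2*pi)/6.
Hence b_6 = (2/pi)·(pi*(-1 + 2*pi)/6) = -1/3 + 2*pi/3.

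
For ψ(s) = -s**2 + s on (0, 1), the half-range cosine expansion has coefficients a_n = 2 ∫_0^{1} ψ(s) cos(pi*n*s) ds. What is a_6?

-1/(9*pi**2)

a_6 = 2 ∫_0^{1} (-s**2 + s) cos(6*pi*s) ds.
Integrating by parts twice (tabular method), an antiderivative of (-s**2 + s) cos(6*pi*s) is -s**2*sin(6*pi*s)/(6*pi) + s*sin(6*pi*s)/(6*pi) - s*cos(6*pi*s)/(18*pi**2) + sin(6*pi*s)/(108*pi**3) + cos(6*pi*s)/(36*pi**2); evaluating from 0 to 1: ∫_{0}^{1} (-s**2 + s) cos(6*pi*s) ds = (-1/(36*pi**2)) - (1/(36*pi**2)) = -1/(18*pi**2).
Hence a_6 = 2·(-1/(18*pi**2)) = -1/(9*pi**2).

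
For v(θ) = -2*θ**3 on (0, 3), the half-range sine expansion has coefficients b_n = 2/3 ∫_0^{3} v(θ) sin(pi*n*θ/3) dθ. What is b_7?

b_7 = 2/3 ∫_0^{3} (-2*θ**3) sin(7*pi*θ/3) dθ.
Integrating by parts three times (tabular method), an antiderivative of (-2*θ**3) sin(7*pi*θ/3) is 6*θ**3*cos(7*pi*θ/3)/(7*pi) - 54*θ**2*sin(7*pi*θ/3)/(49*pi**2) - 324*θ*cos(7*pi*θ/3)/(343*pi**3) + 972*sin(7*pi*θ/3)/(2401*pi**4); evaluating from 0 to 3: ∫_{0}^{3} (-2*θ**3) sin(7*pi*θ/3) dθ = (162*(6 - 49*pi**2)/(343*pi**3)) - (0) = 162*(6 - 49*pi**2)/(343*pi**3).
Hence b_7 = (2/3)·(162*(6 - 49*pi**2)/(343*pi**3)) = 108*(6 - 49*pi**2)/(343*pi**3).

108*(6 - 49*pi**2)/(343*pi**3)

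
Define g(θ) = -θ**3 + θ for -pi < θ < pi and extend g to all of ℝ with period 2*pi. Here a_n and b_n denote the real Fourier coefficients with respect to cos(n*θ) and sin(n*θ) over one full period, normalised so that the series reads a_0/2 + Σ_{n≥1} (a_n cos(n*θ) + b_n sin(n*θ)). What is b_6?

b_6 = 1/pi ∫_{-pi}^{pi} g(θ) sin(6*θ) dθ.
g is odd and sin(6*θ) is odd, so the integrand is even and b_6 = 2/pi ∫_0^{pi} g(θ) sin(6*θ) dθ.
Integrating by parts three times (tabular method), an antiderivative of (-θ**3 + θ) sin(6*θ) is θ**3*cos(6*θ)/6 - θ**2*sin(6*θ)/12 - 7*θ*cos(6*θ)/36 + 7*sin(6*θ)/216; evaluating from 0 to pi: ∫_{0}^{pi} (-θ**3 + θ) sin(6*θ) dθ = (pi*(-7 + 6*pi**2)/36) - (0) = pi*(-7 + 6*pi**2)/36.
Hence b_6 = (2/pi)·(pi*(-7 + 6*pi**2)/36) = -7/18 + pi**2/3.

-7/18 + pi**2/3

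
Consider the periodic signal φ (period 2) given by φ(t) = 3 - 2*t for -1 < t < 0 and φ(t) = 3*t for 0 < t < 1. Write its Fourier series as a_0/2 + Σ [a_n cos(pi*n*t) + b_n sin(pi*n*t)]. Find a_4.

a_4 = ∫_{-1}^{1} φ(t) cos(4*pi*t) dt.
Split the integral at the breakpoints.
Integrating by parts (boundary term plus one more integral), an antiderivative of (3 - 2*t) cos(4*pi*t) is -t*sin(4*pi*t)/(2*pi) + 3*sin(4*pi*t)/(4*pi) - cos(4*pi*t)/(8*pi**2); evaluating from -1 to 0: ∫_{-1}^{0} (3 - 2*t) cos(4*pi*t) dt = (-1/(8*pi**2)) - (-1/(8*pi**2)) = 0.
Integrating by parts (boundary term plus one more integral), an antiderivative of (3*t) cos(4*pi*t) is 3*t*sin(4*pi*t)/(4*pi) + 3*cos(4*pi*t)/(16*pi**2); evaluating from 0 to 1: ∫_{0}^{1} (3*t) cos(4*pi*t) dt = (3/(16*pi**2)) - (3/(16*pi**2)) = 0.
Summing the pieces gives a_4 = 0.

0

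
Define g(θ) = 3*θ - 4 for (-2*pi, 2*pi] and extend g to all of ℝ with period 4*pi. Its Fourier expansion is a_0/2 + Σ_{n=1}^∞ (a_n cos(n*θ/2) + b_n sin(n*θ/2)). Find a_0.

a_0 = (1/(2*pi)) ∫_{-2*pi}^{2*pi} g(θ) dθ = (1/(2*pi)) · (-16*pi) = -8.

-8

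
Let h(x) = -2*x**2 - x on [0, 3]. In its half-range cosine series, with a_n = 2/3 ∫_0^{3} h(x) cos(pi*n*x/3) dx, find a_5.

84/(25*pi**2)

a_5 = 2/3 ∫_0^{3} (-2*x**2 - x) cos(5*pi*x/3) dx.
Integrating by parts twice (tabular method), an antiderivative of (-2*x**2 - x) cos(5*pi*x/3) is -6*x**2*sin(5*pi*x/3)/(5*pi) - 3*x*sin(5*pi*x/3)/(5*pi) - 36*x*cos(5*pi*x/3)/(25*pi**2) + 108*sin(5*pi*x/3)/(125*pi**3) - 9*cos(5*pi*x/3)/(25*pi**2); evaluating from 0 to 3: ∫_{0}^{3} (-2*x**2 - x) cos(5*pi*x/3) dx = (117/(25*pi**2)) - (-9/(25*pi**2)) = 126/(25*pi**2).
Hence a_5 = (2/3)·(126/(25*pi**2)) = 84/(25*pi**2).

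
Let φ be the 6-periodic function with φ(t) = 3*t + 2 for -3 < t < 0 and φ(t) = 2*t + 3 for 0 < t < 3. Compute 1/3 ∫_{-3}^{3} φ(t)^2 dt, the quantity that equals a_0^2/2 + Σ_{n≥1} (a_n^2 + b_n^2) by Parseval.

52

1/3 ∫_{-3}^{3} φ(t)^2 dt = 1/3 · (156) = 52.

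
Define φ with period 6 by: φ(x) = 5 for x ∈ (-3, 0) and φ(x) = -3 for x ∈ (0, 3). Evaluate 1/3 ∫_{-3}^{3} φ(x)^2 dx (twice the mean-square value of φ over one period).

34

1/3 ∫_{-3}^{3} φ(x)^2 dx = 1/3 · (102) = 34.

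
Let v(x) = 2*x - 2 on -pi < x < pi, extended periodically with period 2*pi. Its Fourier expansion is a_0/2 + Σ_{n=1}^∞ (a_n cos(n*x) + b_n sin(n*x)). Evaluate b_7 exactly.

b_7 = 1/pi ∫_{-pi}^{pi} v(x) sin(7*x) dx.
Integrating by parts (boundary term plus one more integral), an antiderivative of (2*x - 2) sin(7*x) is -2*x*cos(7*x)/7 + 2*sin(7*x)/49 + 2*cos(7*x)/7; evaluating from -pi to pi: ∫_{-pi}^{pi} (2*x - 2) sin(7*x) dx = (-2/7 + 2*pi/7) - (-2*pi/7 - 2/7) = 4*pi/7.
Hence b_7 = (1/pi)·(4*pi/7) = 4/7.

4/7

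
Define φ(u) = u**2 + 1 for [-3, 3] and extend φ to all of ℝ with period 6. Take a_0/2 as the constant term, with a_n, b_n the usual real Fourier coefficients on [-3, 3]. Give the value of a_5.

-36/(25*pi**2)

a_5 = 1/3 ∫_{-3}^{3} φ(u) cos(5*pi*u/3) du.
φ is even and cos(5*pi*u/3) is even, so the integrand is even and a_5 = 2/3 ∫_0^{3} φ(u) cos(5*pi*u/3) du.
Integrating by parts twice (tabular method), an antiderivative of (u**2 + 1) cos(5*pi*u/3) is 3*u**2*sin(5*pi*u/3)/(5*pi) + 18*u*cos(5*pi*u/3)/(25*pi**2) - 54*sin(5*pi*u/3)/(125*pi**3) + 3*sin(5*pi*u/3)/(5*pi); evaluating from 0 to 3: ∫_{0}^{3} (u**2 + 1) cos(5*pi*u/3) du = (-54/(25*pi**2)) - (0) = -54/(25*pi**2).
Hence a_5 = (2/3)·(-54/(25*pi**2)) = -36/(25*pi**2).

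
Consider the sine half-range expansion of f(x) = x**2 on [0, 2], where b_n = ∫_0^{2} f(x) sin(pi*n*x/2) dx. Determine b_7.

8*(-4 + 49*pi**2)/(343*pi**3)

b_7 = ∫_0^{2} (x**2) sin(7*pi*x/2) dx.
Integrating by parts twice (tabular method), an antiderivative of (x**2) sin(7*pi*x/2) is -2*x**2*cos(7*pi*x/2)/(7*pi) + 8*x*sin(7*pi*x/2)/(49*pi**2) + 16*cos(7*pi*x/2)/(343*pi**3); evaluating from 0 to 2: ∫_{0}^{2} (x**2) sin(7*pi*x/2) dx = (8*(-2 + 49*pi**2)/(343*pi**3)) - (16/(343*pi**3)) = 8*(-4 + 49*pi**2)/(343*pi**3).
Hence b_7 = 8*(-4 + 49*pi**2)/(343*pi**3).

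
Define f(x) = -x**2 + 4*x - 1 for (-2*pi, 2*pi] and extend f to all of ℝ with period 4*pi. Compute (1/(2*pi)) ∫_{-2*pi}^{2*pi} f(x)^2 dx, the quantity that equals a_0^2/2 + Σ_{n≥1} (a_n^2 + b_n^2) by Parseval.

(1/(2*pi)) ∫_{-2*pi}^{2*pi} f(x)^2 dx = (1/(2*pi)) · (4*pi + 96*pi**3 + 64*pi**5/5) = 2 + 48*pi**2 + 32*pi**4/5.

2 + 48*pi**2 + 32*pi**4/5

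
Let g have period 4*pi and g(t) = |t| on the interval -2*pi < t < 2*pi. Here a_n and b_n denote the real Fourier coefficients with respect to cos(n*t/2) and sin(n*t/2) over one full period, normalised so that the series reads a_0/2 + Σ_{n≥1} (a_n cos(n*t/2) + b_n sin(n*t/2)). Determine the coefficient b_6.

b_6 = (1/(2*pi)) ∫_{-2*pi}^{2*pi} g(t) sin(3*t) dt.
g is even and sin(3*t) is odd, so the integrand is odd over a symmetric interval and the integral vanishes.

0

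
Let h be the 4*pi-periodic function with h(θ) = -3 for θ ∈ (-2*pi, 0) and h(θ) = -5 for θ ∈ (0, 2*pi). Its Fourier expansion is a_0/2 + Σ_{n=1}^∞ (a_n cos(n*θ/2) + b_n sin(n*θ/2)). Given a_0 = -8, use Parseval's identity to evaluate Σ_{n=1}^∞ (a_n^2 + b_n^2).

2

Parseval: a_0^2/2 + Σ_{n≥1} (a_n^2+b_n^2) = (1/(2*pi)) ∫_{-2*pi}^{2*pi} h(θ)^2 dθ = 34.
Subtract a_0^2/2 = 32: Σ (a_n^2+b_n^2) = 2.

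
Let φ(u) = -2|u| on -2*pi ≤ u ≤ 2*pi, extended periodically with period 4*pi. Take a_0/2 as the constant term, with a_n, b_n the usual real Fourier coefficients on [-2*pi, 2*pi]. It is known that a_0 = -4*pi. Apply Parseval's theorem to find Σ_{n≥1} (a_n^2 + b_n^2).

8*pi**2/3

Parseval: a_0^2/2 + Σ_{n≥1} (a_n^2+b_n^2) = (1/(2*pi)) ∫_{-2*pi}^{2*pi} φ(u)^2 du = 32*pi**2/3.
Subtract a_0^2/2 = 8*pi**2: Σ (a_n^2+b_n^2) = 8*pi**2/3.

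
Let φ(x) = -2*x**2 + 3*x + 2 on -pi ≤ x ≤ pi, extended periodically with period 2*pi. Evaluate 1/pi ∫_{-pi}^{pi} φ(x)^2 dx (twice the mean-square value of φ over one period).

1/pi ∫_{-pi}^{pi} φ(x)^2 dx = 1/pi · (2*pi*(5*pi**2 + 60 + 12*pi**4)/15) = 2*pi**2/3 + 8 + 8*pi**4/5.

2*pi**2/3 + 8 + 8*pi**4/5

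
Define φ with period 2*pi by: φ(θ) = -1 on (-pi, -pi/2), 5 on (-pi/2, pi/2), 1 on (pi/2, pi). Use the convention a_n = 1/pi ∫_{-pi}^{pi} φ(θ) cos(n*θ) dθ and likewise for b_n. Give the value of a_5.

a_5 = 1/pi ∫_{-pi}^{pi} φ(θ) cos(5*θ) dθ.
Split the integral at the breakpoints.
Directly, an antiderivative of (-1) cos(5*θ) is -sin(5*θ)/5; evaluating from -pi to -pi/2: ∫_{-pi}^{-pi/2} (-1) cos(5*θ) dθ = (1/5) - (0) = 1/5.
Directly, an antiderivative of (5) cos(5*θ) is sin(5*θ); evaluating from -pi/2 to pi/2: ∫_{-pi/2}^{pi/2} (5) cos(5*θ) dθ = (1) - (-1) = 2.
Directly, an antiderivative of (1) cos(5*θ) is sin(5*θ)/5; evaluating from pi/2 to pi: ∫_{pi/2}^{pi} (1) cos(5*θ) dθ = (0) - (1/5) = -1/5.
Summing the pieces and multiplying by (1/pi) gives a_5 = 2/pi.

2/pi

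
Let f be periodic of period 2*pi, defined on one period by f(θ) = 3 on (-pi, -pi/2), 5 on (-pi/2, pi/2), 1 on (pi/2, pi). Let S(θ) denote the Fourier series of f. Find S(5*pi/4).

θ = 5*pi/4 differs from θ = -3*pi/4 by 1 full period(s), and the series is 2*pi-periodic.
f is continuous at θ = -3*pi/4 with value 3, so the series converges to 3 there.

3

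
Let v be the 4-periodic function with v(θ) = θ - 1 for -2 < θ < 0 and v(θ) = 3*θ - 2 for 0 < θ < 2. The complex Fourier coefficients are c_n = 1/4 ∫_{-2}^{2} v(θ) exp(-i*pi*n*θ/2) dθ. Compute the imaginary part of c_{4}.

1/pi

Since v is real-valued, Im(c_{4}) = -1/4 ∫_{-2}^{2} v(θ) sin(2*pi*θ) dθ = -b_{4}/2.
Split the integral at the breakpoints.
Integrating by parts (boundary term plus one more integral), an antiderivative of (θ - 1) sin(2*pi*θ) is -θ*cos(2*pi*θ)/(2*pi) + sin(2*pi*θ)/(4*pi**2) + cos(2*pi*θ)/(2*pi); evaluating from -2 to 0: ∫_{-2}^{0} (θ - 1) sin(2*pi*θ) dθ = (1/(2*pi)) - (3/(2*pi)) = -1/pi.
Integrating by parts (boundary term plus one more integral), an antiderivative of (3*θ - 2) sin(2*pi*θ) is -3*θ*cos(2*pi*θ)/(2*pi) + 3*sin(2*pi*θ)/(4*pi**2) + cos(2*pi*θ)/pi; evaluating from 0 to 2: ∫_{0}^{2} (3*θ - 2) sin(2*pi*θ) dθ = (-2/pi) - (1/pi) = -3/pi.
So ∫_{-2}^{2} v(θ) sin(2*pi*θ) dθ = -4/pi.
Hence Im(c_{4}) = (-1/4)·(-4/pi) = 1/pi.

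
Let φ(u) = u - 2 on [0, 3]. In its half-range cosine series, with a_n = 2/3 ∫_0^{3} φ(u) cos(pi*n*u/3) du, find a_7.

a_7 = 2/3 ∫_0^{3} (u - 2) cos(7*pi*u/3) du.
Integrating by parts (boundary term plus one more integral), an antiderivative of (u - 2) cos(7*pi*u/3) is 3*u*sin(7*pi*u/3)/(7*pi) - 6*sin(7*pi*u/3)/(7*pi) + 9*cos(7*pi*u/3)/(49*pi**2); evaluating from 0 to 3: ∫_{0}^{3} (u - 2) cos(7*pi*u/3) du = (-9/(49*pi**2)) - (9/(49*pi**2)) = -18/(49*pi**2).
Hence a_7 = (2/3)·(-18/(49*pi**2)) = -12/(49*pi**2).

-12/(49*pi**2)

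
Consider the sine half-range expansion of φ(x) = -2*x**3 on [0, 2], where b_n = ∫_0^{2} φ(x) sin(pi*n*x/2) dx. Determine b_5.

32*(6 - 25*pi**2)/(125*pi**3)

b_5 = ∫_0^{2} (-2*x**3) sin(5*pi*x/2) dx.
Integrating by parts three times (tabular method), an antiderivative of (-2*x**3) sin(5*pi*x/2) is 4*x**3*cos(5*pi*x/2)/(5*pi) - 24*x**2*sin(5*pi*x/2)/(25*pi**2) - 96*x*cos(5*pi*x/2)/(125*pi**3) + 192*sin(5*pi*x/2)/(625*pi**4); evaluating from 0 to 2: ∫_{0}^{2} (-2*x**3) sin(5*pi*x/2) dx = (32*(6 - 25*pi**2)/(125*pi**3)) - (0) = 32*(6 - 25*pi**2)/(125*pi**3).
Hence b_5 = 32*(6 - 25*pi**2)/(125*pi**3).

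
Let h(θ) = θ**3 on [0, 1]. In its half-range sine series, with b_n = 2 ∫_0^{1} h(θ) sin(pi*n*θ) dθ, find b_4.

b_4 = 2 ∫_0^{1} (θ**3) sin(4*pi*θ) dθ.
Integrating by parts three times (tabular method), an antiderivative of (θ**3) sin(4*pi*θ) is -θ**3*cos(4*pi*θ)/(4*pi) + 3*θ**2*sin(4*pi*θ)/(16*pi**2) + 3*θ*cos(4*pi*θ)/(32*pi**3) - 3*sin(4*pi*θ)/(128*pi**4); evaluating from 0 to 1: ∫_{0}^{1} (θ**3) sin(4*pi*θ) dθ = ((3 - 8*pi**2)/(32*pi**3)) - (0) = (3 - 8*pi**2)/(32*pi**3).
Hence b_4 = 2·((3 - 8*pi**2)/(32*pi**3)) = (3 - 8*pi**2)/(16*pi**3).

(3 - 8*pi**2)/(16*pi**3)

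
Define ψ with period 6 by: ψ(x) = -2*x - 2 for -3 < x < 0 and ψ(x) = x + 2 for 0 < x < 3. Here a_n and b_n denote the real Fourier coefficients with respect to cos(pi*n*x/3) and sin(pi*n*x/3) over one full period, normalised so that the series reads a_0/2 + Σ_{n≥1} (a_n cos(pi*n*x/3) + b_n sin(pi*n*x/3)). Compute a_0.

9/2

a_0 = 1/3 ∫_{-3}^{3} ψ(x) dx = 1/3 · (27/2) = 9/2.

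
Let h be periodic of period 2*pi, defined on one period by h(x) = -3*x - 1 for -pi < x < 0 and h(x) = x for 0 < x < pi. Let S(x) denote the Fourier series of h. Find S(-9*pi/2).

-1 + 3*pi/2

x = -9*pi/2 differs from x = -pi/2 by -2 full period(s), and the series is 2*pi-periodic.
h is continuous at x = -pi/2 with value -1 + 3*pi/2, so the series converges to -1 + 3*pi/2 there.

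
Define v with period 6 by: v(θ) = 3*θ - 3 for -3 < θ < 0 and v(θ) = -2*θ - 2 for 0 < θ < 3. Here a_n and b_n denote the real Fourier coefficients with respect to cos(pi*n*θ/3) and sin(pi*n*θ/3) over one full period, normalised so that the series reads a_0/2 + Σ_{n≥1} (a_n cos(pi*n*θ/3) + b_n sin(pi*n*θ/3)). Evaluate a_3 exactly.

10/(3*pi**2)

a_3 = 1/3 ∫_{-3}^{3} v(θ) cos(pi*θ) dθ.
Split the integral at the breakpoints.
Integrating by parts (boundary term plus one more integral), an antiderivative of (3*θ - 3) cos(pi*θ) is 3*θ*sin(pi*θ)/pi - 3*sin(pi*θ)/pi + 3*cos(pi*θ)/pi**2; evaluating from -3 to 0: ∫_{-3}^{0} (3*θ - 3) cos(pi*θ) dθ = (3/pi**2) - (-3/pi**2) = 6/pi**2.
Integrating by parts (boundary term plus one more integral), an antiderivative of (-2*θ - 2) cos(pi*θ) is -2*θ*sin(pi*θ)/pi - 2*sin(pi*θ)/pi - 2*cos(pi*θ)/pi**2; evaluating from 0 to 3: ∫_{0}^{3} (-2*θ - 2) cos(pi*θ) dθ = (2/pi**2) - (-2/pi**2) = 4/pi**2.
Summing the pieces and multiplying by (1/3) gives a_3 = 10/(3*pi**2).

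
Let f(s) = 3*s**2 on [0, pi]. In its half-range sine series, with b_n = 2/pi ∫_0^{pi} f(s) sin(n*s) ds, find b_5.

6*(-4 + 25*pi**2)/(125*pi)

b_5 = 2/pi ∫_0^{pi} (3*s**2) sin(5*s) ds.
Integrating by parts twice (tabular method), an antiderivative of (3*s**2) sin(5*s) is -3*s**2*cos(5*s)/5 + 6*s*sin(5*s)/25 + 6*cos(5*s)/125; evaluating from 0 to pi: ∫_{0}^{pi} (3*s**2) sin(5*s) ds = (-6/125 + 3*pi**2/5) - (6/125) = -12/125 + 3*pi**2/5.
Hence b_5 = (2/pi)·(-12/125 + 3*pi**2/5) = 6*(-4 + 25*pi**2)/(125*pi).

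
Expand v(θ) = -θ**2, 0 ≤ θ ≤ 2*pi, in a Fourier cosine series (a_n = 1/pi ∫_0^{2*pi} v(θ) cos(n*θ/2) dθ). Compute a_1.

a_1 = 1/pi ∫_0^{2*pi} (-θ**2) cos(θ/2) dθ.
Integrating by parts twice (tabular method), an antiderivative of (-θ**2) cos(θ/2) is -2*θ**2*sin(θ/2) - 8*θ*cos(θ/2) + 16*sin(θ/2); evaluating from 0 to 2*pi: ∫_{0}^{2*pi} (-θ**2) cos(θ/2) dθ = (16*pi) - (0) = 16*pi.
Hence a_1 = (1/pi)·(16*pi) = 16.

16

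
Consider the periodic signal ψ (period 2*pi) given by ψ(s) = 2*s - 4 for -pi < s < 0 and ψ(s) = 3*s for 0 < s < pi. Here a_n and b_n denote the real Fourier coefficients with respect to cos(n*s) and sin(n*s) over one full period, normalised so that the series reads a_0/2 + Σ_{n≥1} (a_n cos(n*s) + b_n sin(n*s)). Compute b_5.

(8/5 + pi)/pi

b_5 = 1/pi ∫_{-pi}^{pi} ψ(s) sin(5*s) ds.
Split the integral at the breakpoints.
Integrating by parts (boundary term plus one more integral), an antiderivative of (2*s - 4) sin(5*s) is -2*s*cos(5*s)/5 + 2*sin(5*s)/25 + 4*cos(5*s)/5; evaluating from -pi to 0: ∫_{-pi}^{0} (2*s - 4) sin(5*s) ds = (4/5) - (-2*pi/5 - 4/5) = 2*pi/5 + 8/5.
Integrating by parts (boundary term plus one more integral), an antiderivative of (3*s) sin(5*s) is -3*s*cos(5*s)/5 + 3*sin(5*s)/25; evaluating from 0 to pi: ∫_{0}^{pi} (3*s) sin(5*s) ds = (3*pi/5) - (0) = 3*pi/5.
Summing the pieces and multiplying by (1/pi) gives b_5 = (8/5 + pi)/pi.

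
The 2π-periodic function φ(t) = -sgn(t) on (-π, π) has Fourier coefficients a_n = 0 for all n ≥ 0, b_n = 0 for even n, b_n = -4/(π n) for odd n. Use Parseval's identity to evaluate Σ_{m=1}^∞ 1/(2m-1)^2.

pi**2/8

Parseval: Σ b_n^2 = (1/π) ∫_{-π}^{π} φ(t)^2 dt = 2.
Only odd n contribute, with b_n^2 = 16/(π^2 n^2), so Σ_{m≥1} 1/(2m-1)^2 = π^2·(2)/16 = pi**2/8.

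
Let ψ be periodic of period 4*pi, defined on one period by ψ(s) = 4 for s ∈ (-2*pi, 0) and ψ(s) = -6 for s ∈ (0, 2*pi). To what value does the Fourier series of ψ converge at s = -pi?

ψ is continuous at s = -pi with value 4, so the series converges to 4 there.

4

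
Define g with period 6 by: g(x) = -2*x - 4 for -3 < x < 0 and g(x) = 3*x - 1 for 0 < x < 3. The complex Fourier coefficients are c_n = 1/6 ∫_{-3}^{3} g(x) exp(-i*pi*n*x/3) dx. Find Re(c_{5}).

-3/(5*pi**2)

Since g is real-valued, Re(c_{5}) = 1/6 ∫_{-3}^{3} g(x) cos(5*pi*x/3) dx = a_{5}/2.
Split the integral at the breakpoints.
Integrating by parts (boundary term plus one more integral), an antiderivative of (-2*x - 4) cos(5*pi*x/3) is -6*x*sin(5*pi*x/3)/(5*pi) - 12*sin(5*pi*x/3)/(5*pi) - 18*cos(5*pi*x/3)/(25*pi**2); evaluating from -3 to 0: ∫_{-3}^{0} (-2*x - 4) cos(5*pi*x/3) dx = (-18/(25*pi**2)) - (18/(25*pi**2)) = -36/(25*pi**2).
Integrating by parts (boundary term plus one more integral), an antiderivative of (3*x - 1) cos(5*pi*x/3) is 9*x*sin(5*pi*x/3)/(5*pi) - 3*sin(5*pi*x/3)/(5*pi) + 27*cos(5*pi*x/3)/(25*pi**2); evaluating from 0 to 3: ∫_{0}^{3} (3*x - 1) cos(5*pi*x/3) dx = (-27/(25*pi**2)) - (27/(25*pi**2)) = -54/(25*pi**2).
So ∫_{-3}^{3} g(x) cos(5*pi*x/3) dx = -18/(5*pi**2).
Hence Re(c_{5}) = (1/6)·(-18/(5*pi**2)) = -3/(5*pi**2).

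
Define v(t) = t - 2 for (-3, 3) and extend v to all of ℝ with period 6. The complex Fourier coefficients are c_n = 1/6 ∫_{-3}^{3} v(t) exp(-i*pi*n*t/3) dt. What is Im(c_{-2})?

-3/(2*pi)

Since v is real-valued, Im(c_{-2}) = -1/6 ∫_{-3}^{3} v(t) sin(-2*pi*t/3) dt = b_{2}/2.
Integrating by parts (boundary term plus one more integral), an antiderivative of (t - 2) sin(-2*pi*t/3) is 3*t*cos(2*pi*t/3)/(2*pi) - 9*sin(2*pi*t/3)/(4*pi**2) - 3*cos(2*pi*t/3)/pi; evaluating from -3 to 3: ∫_{-3}^{3} (t - 2) sin(-2*pi*t/3) dt = (3/(2*pi)) - (-15/(2*pi)) = 9/pi.
Hence Im(c_{-2}) = (-1/6)·(9/pi) = -3/(2*pi).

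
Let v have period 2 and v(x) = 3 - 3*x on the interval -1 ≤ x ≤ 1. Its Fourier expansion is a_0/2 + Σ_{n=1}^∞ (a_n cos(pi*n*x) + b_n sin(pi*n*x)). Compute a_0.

a_0 = ∫_{-1}^{1} v(x) dx = 6.

6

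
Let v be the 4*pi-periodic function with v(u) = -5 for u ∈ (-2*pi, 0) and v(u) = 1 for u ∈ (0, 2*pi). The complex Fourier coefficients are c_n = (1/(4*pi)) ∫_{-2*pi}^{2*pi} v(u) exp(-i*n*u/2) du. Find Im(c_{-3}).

2/pi

Since v is real-valued, Im(c_{-3}) = -(1/(4*pi)) ∫_{-2*pi}^{2*pi} v(u) sin(-3*u/2) du = b_{3}/2.
Split the integral at the breakpoints.
Directly, an antiderivative of (-5) sin(-3*u/2) is -10*cos(3*u/2)/3; evaluating from -2*pi to 0: ∫_{-2*pi}^{0} (-5) sin(-3*u/2) du = (-10/3) - (10/3) = -20/3.
Directly, an antiderivative of (1) sin(-3*u/2) is 2*cos(3*u/2)/3; evaluating from 0 to 2*pi: ∫_{0}^{2*pi} (1) sin(-3*u/2) du = (-2/3) - (2/3) = -4/3.
So ∫_{-2*pi}^{2*pi} v(u) sin(-3*u/2) du = -8.
Hence Im(c_{-3}) = (-1/(4*pi))·(-8) = 2/pi.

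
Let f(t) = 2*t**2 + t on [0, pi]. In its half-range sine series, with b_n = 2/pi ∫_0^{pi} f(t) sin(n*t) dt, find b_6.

-2*pi/3 - 1/3

b_6 = 2/pi ∫_0^{pi} (2*t**2 + t) sin(6*t) dt.
Integrating by parts twice (tabular method), an antiderivative of (2*t**2 + t) sin(6*t) is -t**2*cos(6*t)/3 + t*sin(6*t)/9 - t*cos(6*t)/6 + sin(6*t)/36 + cos(6*t)/54; evaluating from 0 to pi: ∫_{0}^{pi} (2*t**2 + t) sin(6*t) dt = (-pi**2/3 - pi/6 + 1/54) - (1/54) = -pi*(1 + 2*pi)/6.
Hence b_6 = (2/pi)·(-pi*(1 + 2*pi)/6) = -2*pi/3 - 1/3.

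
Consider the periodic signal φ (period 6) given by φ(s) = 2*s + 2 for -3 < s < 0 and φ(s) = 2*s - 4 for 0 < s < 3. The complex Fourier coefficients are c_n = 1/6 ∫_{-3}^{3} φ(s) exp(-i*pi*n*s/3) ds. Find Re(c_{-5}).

0

Since φ is real-valued, Re(c_{-5}) = 1/6 ∫_{-3}^{3} φ(s) cos(-5*pi*s/3) ds = a_{5}/2.
Split the integral at the breakpoints.
Integrating by parts (boundary term plus one more integral), an antiderivative of (2*s + 2) cos(-5*pi*s/3) is 6*s*sin(5*pi*s/3)/(5*pi) + 6*sin(5*pi*s/3)/(5*pi) + 18*cos(5*pi*s/3)/(25*pi**2); evaluating from -3 to 0: ∫_{-3}^{0} (2*s + 2) cos(-5*pi*s/3) ds = (18/(25*pi**2)) - (-18/(25*pi**2)) = 36/(25*pi**2).
Integrating by parts (boundary term plus one more integral), an antiderivative of (2*s - 4) cos(-5*pi*s/3) is 6*s*sin(5*pi*s/3)/(5*pi) - 12*sin(5*pi*s/3)/(5*pi) + 18*cos(5*pi*s/3)/(25*pi**2); evaluating from 0 to 3: ∫_{0}^{3} (2*s - 4) cos(-5*pi*s/3) ds = (-18/(25*pi**2)) - (18/(25*pi**2)) = -36/(25*pi**2).
So ∫_{-3}^{3} φ(s) cos(-5*pi*s/3) ds = 0.
Hence Re(c_{-5}) = (1/6)·(0) = 0.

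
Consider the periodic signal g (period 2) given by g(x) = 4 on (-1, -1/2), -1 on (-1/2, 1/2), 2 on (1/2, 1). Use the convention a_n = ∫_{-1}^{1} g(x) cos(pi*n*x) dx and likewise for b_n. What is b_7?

b_7 = ∫_{-1}^{1} g(x) sin(7*pi*x) dx.
Split the integral at the breakpoints.
Directly, an antiderivative of (4) sin(7*pi*x) is -4*cos(7*pi*x)/(7*pi); evaluating from -1 to -1/2: ∫_{-1}^{-1/2} (4) sin(7*pi*x) dx = (0) - (4/(7*pi)) = -4/(7*pi).
Directly, an antiderivative of (-1) sin(7*pi*x) is cos(7*pi*x)/(7*pi); evaluating from -1/2 to 1/2: ∫_{-1/2}^{1/2} (-1) sin(7*pi*x) dx = (0) - (0) = 0.
Directly, an antiderivative of (2) sin(7*pi*x) is -2*cos(7*pi*x)/(7*pi); evaluating from 1/2 to 1: ∫_{1/2}^{1} (2) sin(7*pi*x) dx = (2/(7*pi)) - (0) = 2/(7*pi).
Summing the pieces gives b_7 = -2/(7*pi).

-2/(7*pi)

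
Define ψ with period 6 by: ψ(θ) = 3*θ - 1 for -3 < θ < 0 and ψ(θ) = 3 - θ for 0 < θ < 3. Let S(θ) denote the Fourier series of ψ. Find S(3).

At θ = 3 the one-sided limits are ψ(3^-) = 0 and ψ(3^+) = -10.
By Dirichlet's theorem the series converges to their average, [(0) + (-10)]/2 = -5.

-5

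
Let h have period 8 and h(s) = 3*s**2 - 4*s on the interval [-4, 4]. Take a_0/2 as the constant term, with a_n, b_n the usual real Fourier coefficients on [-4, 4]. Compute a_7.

-192/(49*pi**2)

a_7 = 1/4 ∫_{-4}^{4} h(s) cos(7*pi*s/4) ds.
Integrating by parts twice (tabular method), an antiderivative of (3*s**2 - 4*s) cos(7*pi*s/4) is 12*s**2*sin(7*pi*s/4)/(7*pi) - 16*s*sin(7*pi*s/4)/(7*pi) + 96*s*cos(7*pi*s/4)/(49*pi**2) - 384*sin(7*pi*s/4)/(343*pi**3) - 64*cos(7*pi*s/4)/(49*pi**2); evaluating from -4 to 4: ∫_{-4}^{4} (3*s**2 - 4*s) cos(7*pi*s/4) ds = (-320/(49*pi**2)) - (64/(7*pi**2)) = -768/(49*pi**2).
Hence a_7 = (1/4)·(-768/(49*pi**2)) = -192/(49*pi**2).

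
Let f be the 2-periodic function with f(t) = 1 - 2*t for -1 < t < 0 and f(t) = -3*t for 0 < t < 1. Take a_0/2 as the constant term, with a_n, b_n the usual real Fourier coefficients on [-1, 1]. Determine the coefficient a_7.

2/(49*pi**2)

a_7 = ∫_{-1}^{1} f(t) cos(7*pi*t) dt.
Split the integral at the breakpoints.
Integrating by parts (boundary term plus one more integral), an antiderivative of (1 - 2*t) cos(7*pi*t) is -2*t*sin(7*pi*t)/(7*pi) + sin(7*pi*t)/(7*pi) - 2*cos(7*pi*t)/(49*pi**2); evaluating from -1 to 0: ∫_{-1}^{0} (1 - 2*t) cos(7*pi*t) dt = (-2/(49*pi**2)) - (2/(49*pi**2)) = -4/(49*pi**2).
Integrating by parts (boundary term plus one more integral), an antiderivative of (-3*t) cos(7*pi*t) is -3*t*sin(7*pi*t)/(7*pi) - 3*cos(7*pi*t)/(49*pi**2); evaluating from 0 to 1: ∫_{0}^{1} (-3*t) cos(7*pi*t) dt = (3/(49*pi**2)) - (-3/(49*pi**2)) = 6/(49*pi**2).
Summing the pieces gives a_7 = 2/(49*pi**2).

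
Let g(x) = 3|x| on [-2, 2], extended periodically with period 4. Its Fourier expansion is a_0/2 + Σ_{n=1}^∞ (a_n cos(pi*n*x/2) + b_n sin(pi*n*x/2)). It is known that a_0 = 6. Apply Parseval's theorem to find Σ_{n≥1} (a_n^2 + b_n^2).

Parseval: a_0^2/2 + Σ_{n≥1} (a_n^2+b_n^2) = 1/2 ∫_{-2}^{2} g(x)^2 dx = 24.
Subtract a_0^2/2 = 18: Σ (a_n^2+b_n^2) = 6.

6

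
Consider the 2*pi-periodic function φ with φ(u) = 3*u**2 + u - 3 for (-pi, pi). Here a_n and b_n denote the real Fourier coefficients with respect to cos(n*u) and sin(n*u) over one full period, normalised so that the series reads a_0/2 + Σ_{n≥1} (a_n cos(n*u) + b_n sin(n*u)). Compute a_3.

-4/3

a_3 = 1/pi ∫_{-pi}^{pi} φ(u) cos(3*u) du.
Integrating by parts twice (tabular method), an antiderivative of (3*u**2 + u - 3) cos(3*u) is u**2*sin(3*u) + u*sin(3*u)/3 + 2*u*cos(3*u)/3 - 11*sin(3*u)/9 + cos(3*u)/9; evaluating from -pi to pi: ∫_{-pi}^{pi} (3*u**2 + u - 3) cos(3*u) du = (-2*pi/3 - 1/9) - (-1/9 + 2*pi/3) = -4*pi/3.
Hence a_3 = (1/pi)·(-4*pi/3) = -4/3.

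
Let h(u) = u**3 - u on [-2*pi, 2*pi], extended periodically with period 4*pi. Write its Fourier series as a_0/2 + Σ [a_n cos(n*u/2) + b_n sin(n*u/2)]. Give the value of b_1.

-100 + 16*pi**2

b_1 = (1/(2*pi)) ∫_{-2*pi}^{2*pi} h(u) sin(u/2) du.
h is odd and sin(u/2) is odd, so the integrand is even and b_1 = 1/pi ∫_0^{2*pi} h(u) sin(u/2) du.
Integrating by parts three times (tabular method), an antiderivative of (u**3 - u) sin(u/2) is -2*u**3*cos(u/2) + 12*u**2*sin(u/2) + 50*u*cos(u/2) - 100*sin(u/2); evaluating from 0 to 2*pi: ∫_{0}^{2*pi} (u**3 - u) sin(u/2) du = (-100*pi + 16*pi**3) - (0) = -100*pi + 16*pi**3.
Hence b_1 = (1/pi)·(-100*pi + 16*pi**3) = -100 + 16*pi**2.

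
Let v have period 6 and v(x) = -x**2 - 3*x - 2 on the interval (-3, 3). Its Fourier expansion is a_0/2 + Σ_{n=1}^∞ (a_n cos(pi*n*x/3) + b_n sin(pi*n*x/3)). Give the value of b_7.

b_7 = 1/3 ∫_{-3}^{3} v(x) sin(7*pi*x/3) dx.
Integrating by parts twice (tabular method), an antiderivative of (-x**2 - 3*x - 2) sin(7*pi*x/3) is 3*x**2*cos(7*pi*x/3)/(7*pi) - 18*x*sin(7*pi*x/3)/(49*pi**2) + 9*x*cos(7*pi*x/3)/(7*pi) - 27*sin(7*pi*x/3)/(49*pi**2) - 54*cos(7*pi*x/3)/(343*pi**3) + 6*cos(7*pi*x/3)/(7*pi); evaluating from -3 to 3: ∫_{-3}^{3} (-x**2 - 3*x - 2) sin(7*pi*x/3) dx = (6*(9 - 490*pi**2)/(343*pi**3)) - (6*(9 - 49*pi**2)/(343*pi**3)) = -54/(7*pi).
Hence b_7 = (1/3)·(-54/(7*pi)) = -18/(7*pi).

-18/(7*pi)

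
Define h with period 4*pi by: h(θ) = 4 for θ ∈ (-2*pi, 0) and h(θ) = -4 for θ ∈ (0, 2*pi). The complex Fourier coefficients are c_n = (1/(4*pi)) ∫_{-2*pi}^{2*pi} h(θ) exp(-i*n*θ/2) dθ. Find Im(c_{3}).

8/(3*pi)

Since h is real-valued, Im(c_{3}) = -(1/(4*pi)) ∫_{-2*pi}^{2*pi} h(θ) sin(3*θ/2) dθ = -b_{3}/2.
h is odd and sin(3*θ/2) is odd, so the integrand is even: ∫_{-2*pi}^{2*pi} h(θ) sin(3*θ/2) dθ = 2∫_0^{2*pi} h(θ) sin(3*θ/2) dθ.
Directly, an antiderivative of (-4) sin(3*θ/2) is 8*cos(3*θ/2)/3; evaluating from 0 to 2*pi: ∫_{0}^{2*pi} (-4) sin(3*θ/2) dθ = (-8/3) - (8/3) = -16/3.
So ∫_{-2*pi}^{2*pi} h(θ) sin(3*θ/2) dθ = -32/3.
Hence Im(c_{3}) = (-1/(4*pi))·(-32/3) = 8/(3*pi).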